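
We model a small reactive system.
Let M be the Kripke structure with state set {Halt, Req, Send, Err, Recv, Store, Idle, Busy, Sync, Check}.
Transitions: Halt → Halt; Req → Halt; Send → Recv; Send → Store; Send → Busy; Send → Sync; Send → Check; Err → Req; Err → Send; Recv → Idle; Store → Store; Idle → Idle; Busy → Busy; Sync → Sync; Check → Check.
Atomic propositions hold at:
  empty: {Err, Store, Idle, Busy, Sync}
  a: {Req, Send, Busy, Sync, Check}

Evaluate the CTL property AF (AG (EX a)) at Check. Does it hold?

Yes

Sat(EX a) = {s : some successor in {Req, Send, Busy, Sync, Check}} = {Send, Err, Busy, Sync, Check}
AG (EX a): greatest fixpoint, start Z0 = {Send, Err, Busy, Sync, Check}, keep only states in Sat with every successor in Z. Z1 = {Busy, Sync, Check}; fixed.
Sat(AG (EX a)) = {Busy, Sync, Check}
AF (AG (EX a)): least fixpoint, start Z0 = {Busy, Sync, Check}, add states with every successor in Z. Already a fixed point.
Sat(AF (AG (EX a))) = {Busy, Sync, Check}
Check ∈ Sat(AF (AG (EX a))) = {Busy, Sync, Check}, so the formula holds at Check.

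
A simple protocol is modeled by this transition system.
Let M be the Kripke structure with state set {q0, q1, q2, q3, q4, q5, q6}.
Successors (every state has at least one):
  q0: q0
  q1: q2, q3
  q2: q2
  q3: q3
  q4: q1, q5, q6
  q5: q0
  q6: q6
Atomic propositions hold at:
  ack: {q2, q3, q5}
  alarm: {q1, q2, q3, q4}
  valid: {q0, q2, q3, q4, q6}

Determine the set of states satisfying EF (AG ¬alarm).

Sat(¬alarm) = {q0, q5, q6}
AG ¬alarm: greatest fixpoint, start Z0 = {q0, q5, q6}, keep only states in Sat with every successor in Z. Already a fixed point.
Sat(AG ¬alarm) = {q0, q5, q6}
EF (AG ¬alarm): least fixpoint, start Z0 = {q0, q5, q6}, add states with some successor in Z. Z1 = {q0, q4, q5, q6}; fixed.
Sat(EF (AG ¬alarm)) = {q0, q4, q5, q6}

{q0, q4, q5, q6}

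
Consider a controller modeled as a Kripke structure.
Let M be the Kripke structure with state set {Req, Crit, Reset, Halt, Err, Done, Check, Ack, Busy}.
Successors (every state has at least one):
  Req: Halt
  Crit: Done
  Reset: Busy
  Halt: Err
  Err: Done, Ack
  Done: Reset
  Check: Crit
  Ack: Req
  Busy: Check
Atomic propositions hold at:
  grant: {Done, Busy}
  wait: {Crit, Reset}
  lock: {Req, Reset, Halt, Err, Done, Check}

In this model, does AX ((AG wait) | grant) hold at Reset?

Yes

AG wait: greatest fixpoint, start Z0 = {Crit, Reset}, keep only states in Sat with every successor in Z. Z1 = ∅; fixed.
Sat(AG wait) = ∅
Sat((AG wait) | grant) = {Done, Busy}
Sat(AX ((AG wait) | grant)) = {s : every successor in {Done, Busy}} = {Crit, Reset}
Reset ∈ Sat(AX ((AG wait) | grant)) = {Crit, Reset}, so the formula holds at Reset.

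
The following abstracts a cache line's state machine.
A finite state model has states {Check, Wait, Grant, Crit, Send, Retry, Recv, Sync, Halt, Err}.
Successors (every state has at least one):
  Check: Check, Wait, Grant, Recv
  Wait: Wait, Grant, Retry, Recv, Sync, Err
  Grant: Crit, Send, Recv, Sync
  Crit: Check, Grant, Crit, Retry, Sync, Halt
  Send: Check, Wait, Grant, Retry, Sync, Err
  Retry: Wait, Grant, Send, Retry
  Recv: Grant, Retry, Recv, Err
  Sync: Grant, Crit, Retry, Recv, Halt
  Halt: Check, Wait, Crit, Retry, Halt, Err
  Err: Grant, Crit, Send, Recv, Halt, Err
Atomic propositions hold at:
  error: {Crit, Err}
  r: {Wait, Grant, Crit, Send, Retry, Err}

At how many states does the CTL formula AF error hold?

2

AF error: least fixpoint, start Z0 = {Crit, Err}, add states with every successor in Z. Already a fixed point.
Sat(AF error) = {Crit, Err}
|Sat(AF error)| = |{Crit, Err}| = 2.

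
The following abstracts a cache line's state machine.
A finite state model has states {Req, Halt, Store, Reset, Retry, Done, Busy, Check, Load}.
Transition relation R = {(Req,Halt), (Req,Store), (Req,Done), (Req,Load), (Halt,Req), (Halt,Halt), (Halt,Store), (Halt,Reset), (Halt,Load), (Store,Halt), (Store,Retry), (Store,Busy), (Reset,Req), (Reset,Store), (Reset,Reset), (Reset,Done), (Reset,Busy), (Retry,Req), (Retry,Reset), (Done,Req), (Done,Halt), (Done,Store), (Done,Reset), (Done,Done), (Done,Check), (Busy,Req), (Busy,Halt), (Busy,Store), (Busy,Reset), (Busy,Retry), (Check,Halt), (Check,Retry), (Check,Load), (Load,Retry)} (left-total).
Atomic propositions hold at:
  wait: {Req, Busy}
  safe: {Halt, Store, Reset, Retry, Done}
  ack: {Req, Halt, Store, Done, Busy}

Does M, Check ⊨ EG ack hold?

No

EG ack: greatest fixpoint, start Z0 = {Req, Halt, Store, Done, Busy}, keep only states in Sat with some successor in Z. Already a fixed point.
Sat(EG ack) = {Req, Halt, Store, Done, Busy}
Check ∉ Sat(EG ack) = {Req, Halt, Store, Done, Busy}, so the formula does not hold at Check.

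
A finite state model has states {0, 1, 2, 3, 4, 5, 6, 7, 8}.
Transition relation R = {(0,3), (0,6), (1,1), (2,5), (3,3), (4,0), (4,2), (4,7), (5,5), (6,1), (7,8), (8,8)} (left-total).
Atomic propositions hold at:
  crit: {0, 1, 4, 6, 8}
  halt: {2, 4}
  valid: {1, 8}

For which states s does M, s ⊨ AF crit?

{0, 1, 4, 6, 7, 8}

AF crit: least fixpoint, start Z0 = {0, 1, 4, 6, 8}, add states with every successor in Z. Z1 = {0, 1, 4, 6, 7, 8}; fixed.
Sat(AF crit) = {0, 1, 4, 6, 7, 8}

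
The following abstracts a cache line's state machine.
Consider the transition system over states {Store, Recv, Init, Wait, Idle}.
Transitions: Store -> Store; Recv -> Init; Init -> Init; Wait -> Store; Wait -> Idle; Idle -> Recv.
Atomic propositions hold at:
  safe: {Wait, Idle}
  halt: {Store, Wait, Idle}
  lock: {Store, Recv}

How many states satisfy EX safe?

Sat(EX safe) = {s : some successor in {Wait, Idle}} = {Wait}
|Sat(EX safe)| = |{Wait}| = 1.

1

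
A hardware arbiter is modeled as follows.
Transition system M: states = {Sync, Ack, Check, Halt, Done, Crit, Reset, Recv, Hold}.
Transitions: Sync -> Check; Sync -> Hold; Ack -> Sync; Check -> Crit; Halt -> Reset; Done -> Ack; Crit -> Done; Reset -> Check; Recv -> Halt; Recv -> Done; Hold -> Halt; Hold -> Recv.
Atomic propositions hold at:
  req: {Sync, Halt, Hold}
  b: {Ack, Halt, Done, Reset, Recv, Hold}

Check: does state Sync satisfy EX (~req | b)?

Sat(~req) = {Ack, Check, Done, Crit, Reset, Recv}
Sat(~req | b) = {Ack, Check, Halt, Done, Crit, Reset, Recv, Hold}
Sat(EX (~req | b)) = {s : some successor in {Ack, Check, Halt, Done, Crit, Reset, Recv, Hold}} = {Sync, Check, Halt, Done, Crit, Reset, Recv, Hold}
Sync ∈ Sat(EX (~req | b)) = {Sync, Check, Halt, Done, Crit, Reset, Recv, Hold}, so the formula holds at Sync.

Yes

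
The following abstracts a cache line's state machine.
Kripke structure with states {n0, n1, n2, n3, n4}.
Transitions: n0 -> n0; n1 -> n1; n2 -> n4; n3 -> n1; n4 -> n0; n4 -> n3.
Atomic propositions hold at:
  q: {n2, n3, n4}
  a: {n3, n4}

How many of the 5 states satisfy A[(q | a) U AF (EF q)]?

3

Sat(q | a) = {n2, n3, n4}
EF q: least fixpoint, start Z0 = {n2, n3, n4}, add states with some successor in Z. Already a fixed point.
Sat(EF q) = {n2, n3, n4}
AF (EF q): least fixpoint, start Z0 = {n2, n3, n4}, add states with every successor in Z. Already a fixed point.
Sat(AF (EF q)) = {n2, n3, n4}
A[(q | a) U AF (EF q)]: least fixpoint, start Z0 = Sat(AF (EF q)) = {n2, n3, n4}, add states in Sat(q | a) with every successor in Z. Already a fixed point.
Sat(A[(q | a) U AF (EF q)]) = {n2, n3, n4}
|Sat(A[(q | a) U AF (EF q)])| = |{n2, n3, n4}| = 3.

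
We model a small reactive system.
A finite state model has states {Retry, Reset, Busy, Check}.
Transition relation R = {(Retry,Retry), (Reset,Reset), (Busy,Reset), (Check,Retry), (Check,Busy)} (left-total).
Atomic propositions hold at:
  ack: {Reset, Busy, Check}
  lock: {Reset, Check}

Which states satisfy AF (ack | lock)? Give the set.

{Reset, Busy, Check}

Sat(ack | lock) = {Reset, Busy, Check}
AF (ack | lock): least fixpoint, start Z0 = {Reset, Busy, Check}, add states with every successor in Z. Already a fixed point.
Sat(AF (ack | lock)) = {Reset, Busy, Check}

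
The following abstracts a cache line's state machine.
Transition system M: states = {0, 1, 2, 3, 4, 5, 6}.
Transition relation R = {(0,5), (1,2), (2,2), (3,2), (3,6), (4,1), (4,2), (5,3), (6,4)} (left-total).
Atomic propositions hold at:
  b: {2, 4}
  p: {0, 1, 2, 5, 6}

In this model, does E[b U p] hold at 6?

Yes

E[b U p]: least fixpoint, start Z0 = Sat(p) = {0, 1, 2, 5, 6}, add states in Sat(b) with some successor in Z. Z1 = {0, 1, 2, 4, 5, 6}; fixed.
Sat(E[b U p]) = {0, 1, 2, 4, 5, 6}
6 ∈ Sat(E[b U p]) = {0, 1, 2, 4, 5, 6}, so the formula holds at 6.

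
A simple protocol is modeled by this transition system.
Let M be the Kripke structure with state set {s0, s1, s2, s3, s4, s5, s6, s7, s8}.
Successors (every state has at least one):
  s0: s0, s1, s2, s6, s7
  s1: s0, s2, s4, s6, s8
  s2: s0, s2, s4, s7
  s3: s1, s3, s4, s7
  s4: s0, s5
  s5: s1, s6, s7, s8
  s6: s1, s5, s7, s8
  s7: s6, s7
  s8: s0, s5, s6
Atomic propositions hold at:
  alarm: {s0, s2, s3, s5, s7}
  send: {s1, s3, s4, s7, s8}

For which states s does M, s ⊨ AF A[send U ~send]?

{s0, s1, s2, s4, s5, s6, s8}

Sat(~send) = {s0, s2, s5, s6}
A[send U ~send]: least fixpoint, start Z0 = Sat(~send) = {s0, s2, s5, s6}, add states in Sat(send) with every successor in Z. Z1 = {s0, s2, s4, s5, s6, s8}; Z2 = {s0, s1, s2, s4, s5, s6, s8}; fixed.
Sat(A[send U ~send]) = {s0, s1, s2, s4, s5, s6, s8}
AF A[send U ~send]: least fixpoint, start Z0 = {s0, s1, s2, s4, s5, s6, s8}, add states with every successor in Z. Already a fixed point.
Sat(AF A[send U ~send]) = {s0, s1, s2, s4, s5, s6, s8}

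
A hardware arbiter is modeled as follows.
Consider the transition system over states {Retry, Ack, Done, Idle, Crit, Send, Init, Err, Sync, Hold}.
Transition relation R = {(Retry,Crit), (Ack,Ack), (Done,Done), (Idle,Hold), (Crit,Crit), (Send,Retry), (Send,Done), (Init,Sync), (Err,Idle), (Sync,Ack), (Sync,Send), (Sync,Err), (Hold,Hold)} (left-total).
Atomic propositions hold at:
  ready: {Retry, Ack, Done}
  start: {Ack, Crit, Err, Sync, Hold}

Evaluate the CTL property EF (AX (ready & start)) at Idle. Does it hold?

No

Sat(ready & start) = {Ack}
Sat(AX (ready & start)) = {s : every successor in {Ack}} = {Ack}
EF (AX (ready & start)): least fixpoint, start Z0 = {Ack}, add states with some successor in Z. Z1 = {Ack, Sync}; Z2 = {Ack, Init, Sync}; fixed.
Sat(EF (AX (ready & start))) = {Ack, Init, Sync}
Idle ∉ Sat(EF (AX (ready & start))) = {Ack, Init, Sync}, so the formula does not hold at Idle.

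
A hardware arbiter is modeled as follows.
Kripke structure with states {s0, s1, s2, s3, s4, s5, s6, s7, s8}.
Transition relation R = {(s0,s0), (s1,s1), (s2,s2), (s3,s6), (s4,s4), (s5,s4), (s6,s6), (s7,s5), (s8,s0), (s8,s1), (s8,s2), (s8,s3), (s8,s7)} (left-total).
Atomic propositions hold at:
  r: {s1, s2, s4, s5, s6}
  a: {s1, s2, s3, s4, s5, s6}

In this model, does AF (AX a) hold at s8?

Sat(AX a) = {s : every successor in {s1, s2, s3, s4, s5, s6}} = {s1, s2, s3, s4, s5, s6, s7}
AF (AX a): least fixpoint, start Z0 = {s1, s2, s3, s4, s5, s6, s7}, add states with every successor in Z. Already a fixed point.
Sat(AF (AX a)) = {s1, s2, s3, s4, s5, s6, s7}
s8 ∉ Sat(AF (AX a)) = {s1, s2, s3, s4, s5, s6, s7}, so the formula does not hold at s8.

No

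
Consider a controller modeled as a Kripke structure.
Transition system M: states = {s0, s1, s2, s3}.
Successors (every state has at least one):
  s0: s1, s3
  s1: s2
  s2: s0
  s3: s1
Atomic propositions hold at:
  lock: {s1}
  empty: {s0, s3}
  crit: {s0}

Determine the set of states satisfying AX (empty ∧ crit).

{s2}

Sat(empty ∧ crit) = {s0}
Sat(AX (empty ∧ crit)) = {s : every successor in {s0}} = {s2}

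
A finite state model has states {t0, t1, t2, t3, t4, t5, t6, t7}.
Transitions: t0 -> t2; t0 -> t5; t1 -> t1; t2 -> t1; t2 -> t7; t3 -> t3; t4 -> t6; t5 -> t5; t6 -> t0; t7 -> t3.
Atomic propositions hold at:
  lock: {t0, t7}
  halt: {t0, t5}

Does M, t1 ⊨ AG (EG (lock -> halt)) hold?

Yes

Sat(lock -> halt) = {t0, t1, t2, t3, t4, t5, t6}
EG (lock -> halt): greatest fixpoint, start Z0 = {t0, t1, t2, t3, t4, t5, t6}, keep only states in Sat with some successor in Z. Already a fixed point.
Sat(EG (lock -> halt)) = {t0, t1, t2, t3, t4, t5, t6}
AG (EG (lock -> halt)): greatest fixpoint, start Z0 = {t0, t1, t2, t3, t4, t5, t6}, keep only states in Sat with every successor in Z. Z1 = {t0, t1, t3, t4, t5, t6}; Z2 = {t1, t3, t4, t5, t6}; Z3 = {t1, t3, t4, t5}; Z4 = {t1, t3, t5}; fixed.
Sat(AG (EG (lock -> halt))) = {t1, t3, t5}
t1 ∈ Sat(AG (EG (lock -> halt))) = {t1, t3, t5}, so the formula holds at t1.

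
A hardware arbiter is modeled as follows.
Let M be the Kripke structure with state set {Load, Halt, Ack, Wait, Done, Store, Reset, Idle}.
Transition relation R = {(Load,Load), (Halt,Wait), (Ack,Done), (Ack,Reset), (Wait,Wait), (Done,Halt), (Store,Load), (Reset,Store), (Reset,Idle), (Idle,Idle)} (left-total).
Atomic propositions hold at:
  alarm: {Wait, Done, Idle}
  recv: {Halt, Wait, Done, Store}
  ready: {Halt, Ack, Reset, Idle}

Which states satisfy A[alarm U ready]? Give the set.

{Halt, Ack, Done, Reset, Idle}

A[alarm U ready]: least fixpoint, start Z0 = Sat(ready) = {Halt, Ack, Reset, Idle}, add states in Sat(alarm) with every successor in Z. Z1 = {Halt, Ack, Done, Reset, Idle}; fixed.
Sat(A[alarm U ready]) = {Halt, Ack, Done, Reset, Idle}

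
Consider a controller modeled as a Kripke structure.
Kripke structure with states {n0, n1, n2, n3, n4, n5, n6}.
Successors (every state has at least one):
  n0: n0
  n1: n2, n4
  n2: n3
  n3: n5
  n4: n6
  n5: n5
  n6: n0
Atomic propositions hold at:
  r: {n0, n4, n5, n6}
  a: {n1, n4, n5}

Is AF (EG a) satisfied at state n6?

No

EG a: greatest fixpoint, start Z0 = {n1, n4, n5}, keep only states in Sat with some successor in Z. Z1 = {n1, n5}; Z2 = {n5}; fixed.
Sat(EG a) = {n5}
AF (EG a): least fixpoint, start Z0 = {n5}, add states with every successor in Z. Z1 = {n3, n5}; Z2 = {n2, n3, n5}; fixed.
Sat(AF (EG a)) = {n2, n3, n5}
n6 ∉ Sat(AF (EG a)) = {n2, n3, n5}, so the formula does not hold at n6.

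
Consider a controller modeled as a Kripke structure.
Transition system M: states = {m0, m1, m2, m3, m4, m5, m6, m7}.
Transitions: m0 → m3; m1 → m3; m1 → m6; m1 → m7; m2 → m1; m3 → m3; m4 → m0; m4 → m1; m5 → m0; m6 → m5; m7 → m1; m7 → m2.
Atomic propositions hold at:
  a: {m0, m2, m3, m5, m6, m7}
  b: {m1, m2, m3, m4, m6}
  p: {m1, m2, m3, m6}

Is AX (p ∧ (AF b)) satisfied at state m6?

No

AF b: least fixpoint, start Z0 = {m1, m2, m3, m4, m6}, add states with every successor in Z. Z1 = {m0, m1, m2, m3, m4, m6, m7}; Z2 = {m0, m1, m2, m3, m4, m5, m6, m7}; fixed.
Sat(AF b) = {m0, m1, m2, m3, m4, m5, m6, m7}
Sat(p ∧ (AF b)) = {m1, m2, m3, m6}
Sat(AX (p ∧ (AF b))) = {s : every successor in {m1, m2, m3, m6}} = {m0, m2, m3, m7}
m6 ∉ Sat(AX (p ∧ (AF b))) = {m0, m2, m3, m7}, so the formula does not hold at m6.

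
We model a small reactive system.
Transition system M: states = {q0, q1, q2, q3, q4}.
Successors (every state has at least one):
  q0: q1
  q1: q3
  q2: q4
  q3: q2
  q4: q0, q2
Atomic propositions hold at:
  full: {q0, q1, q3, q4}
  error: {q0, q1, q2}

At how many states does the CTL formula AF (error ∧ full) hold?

Sat(error ∧ full) = {q0, q1}
AF (error ∧ full): least fixpoint, start Z0 = {q0, q1}, add states with every successor in Z. Already a fixed point.
Sat(AF (error ∧ full)) = {q0, q1}
|Sat(AF (error ∧ full))| = |{q0, q1}| = 2.

2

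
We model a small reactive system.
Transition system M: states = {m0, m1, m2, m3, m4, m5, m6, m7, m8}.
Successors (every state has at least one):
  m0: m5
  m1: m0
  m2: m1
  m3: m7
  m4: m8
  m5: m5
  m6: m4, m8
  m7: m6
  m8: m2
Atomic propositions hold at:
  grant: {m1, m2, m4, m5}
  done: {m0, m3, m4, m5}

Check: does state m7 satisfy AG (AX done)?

Sat(AX done) = {s : every successor in {m0, m3, m4, m5}} = {m0, m1, m5}
AG (AX done): greatest fixpoint, start Z0 = {m0, m1, m5}, keep only states in Sat with every successor in Z. Already a fixed point.
Sat(AG (AX done)) = {m0, m1, m5}
m7 ∉ Sat(AG (AX done)) = {m0, m1, m5}, so the formula does not hold at m7.

No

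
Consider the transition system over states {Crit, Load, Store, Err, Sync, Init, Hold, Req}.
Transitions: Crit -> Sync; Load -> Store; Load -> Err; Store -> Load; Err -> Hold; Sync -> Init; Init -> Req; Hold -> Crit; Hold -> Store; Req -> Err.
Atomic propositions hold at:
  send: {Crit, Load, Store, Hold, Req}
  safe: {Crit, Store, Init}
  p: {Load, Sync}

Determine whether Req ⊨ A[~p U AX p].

Yes

Sat(~p) = {Crit, Store, Err, Init, Hold, Req}
Sat(AX p) = {s : every successor in {Load, Sync}} = {Crit, Store}
A[~p U AX p]: least fixpoint, start Z0 = Sat(AX p) = {Crit, Store}, add states in Sat(~p) with every successor in Z. Z1 = {Crit, Store, Hold}; Z2 = {Crit, Store, Err, Hold}; Z3 = {Crit, Store, Err, Hold, Req}; Z4 = {Crit, Store, Err, Init, Hold, Req}; fixed.
Sat(A[~p U AX p]) = {Crit, Store, Err, Init, Hold, Req}
Req ∈ Sat(A[~p U AX p]) = {Crit, Store, Err, Init, Hold, Req}, so the formula holds at Req.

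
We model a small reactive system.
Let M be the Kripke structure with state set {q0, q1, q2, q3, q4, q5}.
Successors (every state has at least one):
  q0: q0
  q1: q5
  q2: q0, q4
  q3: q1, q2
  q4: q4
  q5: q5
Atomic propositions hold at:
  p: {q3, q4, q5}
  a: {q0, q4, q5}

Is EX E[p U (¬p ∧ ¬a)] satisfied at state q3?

Yes

Sat(¬p) = {q0, q1, q2}
Sat(¬a) = {q1, q2, q3}
Sat(¬p ∧ ¬a) = {q1, q2}
E[p U (¬p ∧ ¬a)]: least fixpoint, start Z0 = Sat((¬p ∧ ¬a)) = {q1, q2}, add states in Sat(p) with some successor in Z. Z1 = {q1, q2, q3}; fixed.
Sat(E[p U (¬p ∧ ¬a)]) = {q1, q2, q3}
Sat(EX E[p U (¬p ∧ ¬a)]) = {s : some successor in {q1, q2, q3}} = {q3}
q3 ∈ Sat(EX E[p U (¬p ∧ ¬a)]) = {q3}, so the formula holds at q3.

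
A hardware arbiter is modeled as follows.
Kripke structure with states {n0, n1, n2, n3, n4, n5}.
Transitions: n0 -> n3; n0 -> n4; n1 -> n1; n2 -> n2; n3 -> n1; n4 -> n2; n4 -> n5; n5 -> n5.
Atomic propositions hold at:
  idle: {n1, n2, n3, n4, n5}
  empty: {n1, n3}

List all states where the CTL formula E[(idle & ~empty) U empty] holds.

Sat(~empty) = {n0, n2, n4, n5}
Sat(idle & ~empty) = {n2, n4, n5}
E[(idle & ~empty) U empty]: least fixpoint, start Z0 = Sat(empty) = {n1, n3}, add states in Sat(idle & ~empty) with some successor in Z. Already a fixed point.
Sat(E[(idle & ~empty) U empty]) = {n1, n3}

{n1, n3}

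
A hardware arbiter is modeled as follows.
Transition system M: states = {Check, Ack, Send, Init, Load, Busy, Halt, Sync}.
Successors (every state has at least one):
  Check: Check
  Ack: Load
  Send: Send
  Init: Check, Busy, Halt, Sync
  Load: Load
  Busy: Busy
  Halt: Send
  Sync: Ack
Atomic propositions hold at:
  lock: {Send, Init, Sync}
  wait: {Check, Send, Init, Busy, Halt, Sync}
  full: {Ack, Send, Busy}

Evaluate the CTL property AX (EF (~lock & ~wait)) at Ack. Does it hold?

Yes

Sat(~lock) = {Check, Ack, Load, Busy, Halt}
Sat(~wait) = {Ack, Load}
Sat(~lock & ~wait) = {Ack, Load}
EF (~lock & ~wait): least fixpoint, start Z0 = {Ack, Load}, add states with some successor in Z. Z1 = {Ack, Load, Sync}; Z2 = {Ack, Init, Load, Sync}; fixed.
Sat(EF (~lock & ~wait)) = {Ack, Init, Load, Sync}
Sat(AX (EF (~lock & ~wait))) = {s : every successor in {Ack, Init, Load, Sync}} = {Ack, Load, Sync}
Ack ∈ Sat(AX (EF (~lock & ~wait))) = {Ack, Load, Sync}, so the formula holds at Ack.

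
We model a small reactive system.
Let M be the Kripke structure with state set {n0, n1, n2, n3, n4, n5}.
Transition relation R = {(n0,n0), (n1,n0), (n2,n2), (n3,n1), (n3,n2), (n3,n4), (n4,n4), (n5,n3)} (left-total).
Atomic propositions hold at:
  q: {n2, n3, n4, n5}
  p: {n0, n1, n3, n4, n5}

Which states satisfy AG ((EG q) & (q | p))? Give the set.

{n2, n4}

EG q: greatest fixpoint, start Z0 = {n2, n3, n4, n5}, keep only states in Sat with some successor in Z. Already a fixed point.
Sat(EG q) = {n2, n3, n4, n5}
Sat(q | p) = {n0, n1, n2, n3, n4, n5}
Sat((EG q) & (q | p)) = {n2, n3, n4, n5}
AG ((EG q) & (q | p)): greatest fixpoint, start Z0 = {n2, n3, n4, n5}, keep only states in Sat with every successor in Z. Z1 = {n2, n4, n5}; Z2 = {n2, n4}; fixed.
Sat(AG ((EG q) & (q | p))) = {n2, n4}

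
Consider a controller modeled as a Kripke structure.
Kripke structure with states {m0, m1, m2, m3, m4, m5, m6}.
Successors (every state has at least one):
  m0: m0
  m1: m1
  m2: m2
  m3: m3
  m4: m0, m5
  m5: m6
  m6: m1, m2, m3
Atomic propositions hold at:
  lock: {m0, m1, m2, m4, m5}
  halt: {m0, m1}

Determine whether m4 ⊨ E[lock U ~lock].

Yes

Sat(~lock) = {m3, m6}
E[lock U ~lock]: least fixpoint, start Z0 = Sat(~lock) = {m3, m6}, add states in Sat(lock) with some successor in Z. Z1 = {m3, m5, m6}; Z2 = {m3, m4, m5, m6}; fixed.
Sat(E[lock U ~lock]) = {m3, m4, m5, m6}
m4 ∈ Sat(E[lock U ~lock]) = {m3, m4, m5, m6}, so the formula holds at m4.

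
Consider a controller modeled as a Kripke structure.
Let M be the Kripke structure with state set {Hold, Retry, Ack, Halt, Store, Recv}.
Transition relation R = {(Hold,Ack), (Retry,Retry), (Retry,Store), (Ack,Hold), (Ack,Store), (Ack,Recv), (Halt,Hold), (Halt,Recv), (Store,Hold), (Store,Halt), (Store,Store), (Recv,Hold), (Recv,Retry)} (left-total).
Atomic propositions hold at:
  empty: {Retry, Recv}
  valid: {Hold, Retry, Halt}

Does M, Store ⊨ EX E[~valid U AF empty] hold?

No

Sat(~valid) = {Ack, Store, Recv}
AF empty: least fixpoint, start Z0 = {Retry, Recv}, add states with every successor in Z. Already a fixed point.
Sat(AF empty) = {Retry, Recv}
E[~valid U AF empty]: least fixpoint, start Z0 = Sat(AF empty) = {Retry, Recv}, add states in Sat(~valid) with some successor in Z. Z1 = {Retry, Ack, Recv}; fixed.
Sat(E[~valid U AF empty]) = {Retry, Ack, Recv}
Sat(EX E[~valid U AF empty]) = {s : some successor in {Retry, Ack, Recv}} = {Hold, Retry, Ack, Halt, Recv}
Store ∉ Sat(EX E[~valid U AF empty]) = {Hold, Retry, Ack, Halt, Recv}, so the formula does not hold at Store.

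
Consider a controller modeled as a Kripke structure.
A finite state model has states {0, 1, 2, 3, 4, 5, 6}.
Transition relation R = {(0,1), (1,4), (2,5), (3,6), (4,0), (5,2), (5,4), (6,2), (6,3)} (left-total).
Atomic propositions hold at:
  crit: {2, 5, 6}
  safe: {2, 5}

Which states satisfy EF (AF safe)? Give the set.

AF safe: least fixpoint, start Z0 = {2, 5}, add states with every successor in Z. Already a fixed point.
Sat(AF safe) = {2, 5}
EF (AF safe): least fixpoint, start Z0 = {2, 5}, add states with some successor in Z. Z1 = {2, 5, 6}; Z2 = {2, 3, 5, 6}; fixed.
Sat(EF (AF safe)) = {2, 3, 5, 6}

{2, 3, 5, 6}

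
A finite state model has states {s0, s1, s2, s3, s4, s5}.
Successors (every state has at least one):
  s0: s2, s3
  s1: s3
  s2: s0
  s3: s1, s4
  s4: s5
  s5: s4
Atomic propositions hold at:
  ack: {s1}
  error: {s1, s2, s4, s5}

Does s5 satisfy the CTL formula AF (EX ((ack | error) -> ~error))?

No

Sat(ack | error) = {s1, s2, s4, s5}
Sat(~error) = {s0, s3}
Sat((ack | error) -> ~error) = {s0, s3}
Sat(EX ((ack | error) -> ~error)) = {s : some successor in {s0, s3}} = {s0, s1, s2}
AF (EX ((ack | error) -> ~error)): least fixpoint, start Z0 = {s0, s1, s2}, add states with every successor in Z. Already a fixed point.
Sat(AF (EX ((ack | error) -> ~error))) = {s0, s1, s2}
s5 ∉ Sat(AF (EX ((ack | error) -> ~error))) = {s0, s1, s2}, so the formula does not hold at s5.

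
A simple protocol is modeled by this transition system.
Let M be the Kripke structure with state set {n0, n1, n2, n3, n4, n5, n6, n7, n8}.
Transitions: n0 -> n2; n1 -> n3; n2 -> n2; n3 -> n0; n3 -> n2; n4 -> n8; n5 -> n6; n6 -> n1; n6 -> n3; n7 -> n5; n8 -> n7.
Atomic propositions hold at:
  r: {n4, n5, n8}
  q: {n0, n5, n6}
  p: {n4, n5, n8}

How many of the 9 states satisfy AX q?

2

Sat(AX q) = {s : every successor in {n0, n5, n6}} = {n5, n7}
|Sat(AX q)| = |{n5, n7}| = 2.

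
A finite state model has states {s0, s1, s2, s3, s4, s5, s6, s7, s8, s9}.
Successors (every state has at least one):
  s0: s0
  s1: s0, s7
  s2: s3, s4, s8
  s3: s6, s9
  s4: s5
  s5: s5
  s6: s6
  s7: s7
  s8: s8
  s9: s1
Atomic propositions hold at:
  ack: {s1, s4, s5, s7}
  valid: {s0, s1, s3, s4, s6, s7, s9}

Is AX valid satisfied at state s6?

Yes

Sat(AX valid) = {s : every successor in {s0, s1, s3, s4, s6, s7, s9}} = {s0, s1, s3, s6, s7, s9}
s6 ∈ Sat(AX valid) = {s0, s1, s3, s6, s7, s9}, so the formula holds at s6.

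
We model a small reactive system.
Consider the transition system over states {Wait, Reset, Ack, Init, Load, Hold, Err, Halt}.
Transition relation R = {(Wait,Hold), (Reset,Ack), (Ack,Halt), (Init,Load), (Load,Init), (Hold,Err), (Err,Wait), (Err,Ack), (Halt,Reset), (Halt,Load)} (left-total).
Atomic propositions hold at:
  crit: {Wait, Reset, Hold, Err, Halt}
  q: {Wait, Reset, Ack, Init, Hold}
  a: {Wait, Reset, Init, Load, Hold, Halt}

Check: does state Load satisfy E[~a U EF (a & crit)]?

Sat(~a) = {Ack, Err}
Sat(a & crit) = {Wait, Reset, Hold, Halt}
EF (a & crit): least fixpoint, start Z0 = {Wait, Reset, Hold, Halt}, add states with some successor in Z. Z1 = {Wait, Reset, Ack, Hold, Err, Halt}; fixed.
Sat(EF (a & crit)) = {Wait, Reset, Ack, Hold, Err, Halt}
E[~a U EF (a & crit)]: least fixpoint, start Z0 = Sat(EF (a & crit)) = {Wait, Reset, Ack, Hold, Err, Halt}, add states in Sat(~a) with some successor in Z. Already a fixed point.
Sat(E[~a U EF (a & crit)]) = {Wait, Reset, Ack, Hold, Err, Halt}
Load ∉ Sat(E[~a U EF (a & crit)]) = {Wait, Reset, Ack, Hold, Err, Halt}, so the formula does not hold at Load.

No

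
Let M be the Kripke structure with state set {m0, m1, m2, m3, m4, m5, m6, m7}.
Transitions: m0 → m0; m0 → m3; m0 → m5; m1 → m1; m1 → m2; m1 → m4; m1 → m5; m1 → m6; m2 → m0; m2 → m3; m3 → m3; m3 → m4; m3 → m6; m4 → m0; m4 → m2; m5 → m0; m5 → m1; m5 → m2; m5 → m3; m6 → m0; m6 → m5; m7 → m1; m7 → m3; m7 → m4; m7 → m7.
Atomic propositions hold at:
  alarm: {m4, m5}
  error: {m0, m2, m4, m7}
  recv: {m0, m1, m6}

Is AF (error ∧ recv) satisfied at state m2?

No

Sat(error ∧ recv) = {m0}
AF (error ∧ recv): least fixpoint, start Z0 = {m0}, add states with every successor in Z. Already a fixed point.
Sat(AF (error ∧ recv)) = {m0}
m2 ∉ Sat(AF (error ∧ recv)) = {m0}, so the formula does not hold at m2.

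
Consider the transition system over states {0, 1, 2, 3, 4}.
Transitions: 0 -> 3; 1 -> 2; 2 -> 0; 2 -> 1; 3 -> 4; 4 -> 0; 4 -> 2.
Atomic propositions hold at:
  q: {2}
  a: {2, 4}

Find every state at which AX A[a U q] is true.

{1}

A[a U q]: least fixpoint, start Z0 = Sat(q) = {2}, add states in Sat(a) with every successor in Z. Already a fixed point.
Sat(A[a U q]) = {2}
Sat(AX A[a U q]) = {s : every successor in {2}} = {1}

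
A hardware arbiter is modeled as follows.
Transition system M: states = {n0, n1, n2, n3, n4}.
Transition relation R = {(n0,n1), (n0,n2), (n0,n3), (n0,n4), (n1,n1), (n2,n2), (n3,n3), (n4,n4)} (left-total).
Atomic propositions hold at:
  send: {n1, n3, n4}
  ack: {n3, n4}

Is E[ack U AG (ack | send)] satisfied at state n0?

Sat(ack | send) = {n1, n3, n4}
AG (ack | send): greatest fixpoint, start Z0 = {n1, n3, n4}, keep only states in Sat with every successor in Z. Already a fixed point.
Sat(AG (ack | send)) = {n1, n3, n4}
E[ack U AG (ack | send)]: least fixpoint, start Z0 = Sat(AG (ack | send)) = {n1, n3, n4}, add states in Sat(ack) with some successor in Z. Already a fixed point.
Sat(E[ack U AG (ack | send)]) = {n1, n3, n4}
n0 ∉ Sat(E[ack U AG (ack | send)]) = {n1, n3, n4}, so the formula does not hold at n0.

No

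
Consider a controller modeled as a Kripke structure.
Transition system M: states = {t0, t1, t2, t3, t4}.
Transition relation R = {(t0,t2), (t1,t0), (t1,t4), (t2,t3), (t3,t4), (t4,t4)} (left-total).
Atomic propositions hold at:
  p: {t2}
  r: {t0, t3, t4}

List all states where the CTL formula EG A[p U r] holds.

{t0, t2, t3, t4}

A[p U r]: least fixpoint, start Z0 = Sat(r) = {t0, t3, t4}, add states in Sat(p) with every successor in Z. Z1 = {t0, t2, t3, t4}; fixed.
Sat(A[p U r]) = {t0, t2, t3, t4}
EG A[p U r]: greatest fixpoint, start Z0 = {t0, t2, t3, t4}, keep only states in Sat with some successor in Z. Already a fixed point.
Sat(EG A[p U r]) = {t0, t2, t3, t4}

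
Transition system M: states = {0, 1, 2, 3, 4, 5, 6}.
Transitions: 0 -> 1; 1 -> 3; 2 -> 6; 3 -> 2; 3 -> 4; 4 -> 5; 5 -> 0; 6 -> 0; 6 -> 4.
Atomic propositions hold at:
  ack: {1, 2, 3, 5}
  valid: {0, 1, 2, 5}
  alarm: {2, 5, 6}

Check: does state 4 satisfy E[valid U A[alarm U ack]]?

A[alarm U ack]: least fixpoint, start Z0 = Sat(ack) = {1, 2, 3, 5}, add states in Sat(alarm) with every successor in Z. Already a fixed point.
Sat(A[alarm U ack]) = {1, 2, 3, 5}
E[valid U A[alarm U ack]]: least fixpoint, start Z0 = Sat(A[alarm U ack]) = {1, 2, 3, 5}, add states in Sat(valid) with some successor in Z. Z1 = {0, 1, 2, 3, 5}; fixed.
Sat(E[valid U A[alarm U ack]]) = {0, 1, 2, 3, 5}
4 ∉ Sat(E[valid U A[alarm U ack]]) = {0, 1, 2, 3, 5}, so the formula does not hold at 4.

No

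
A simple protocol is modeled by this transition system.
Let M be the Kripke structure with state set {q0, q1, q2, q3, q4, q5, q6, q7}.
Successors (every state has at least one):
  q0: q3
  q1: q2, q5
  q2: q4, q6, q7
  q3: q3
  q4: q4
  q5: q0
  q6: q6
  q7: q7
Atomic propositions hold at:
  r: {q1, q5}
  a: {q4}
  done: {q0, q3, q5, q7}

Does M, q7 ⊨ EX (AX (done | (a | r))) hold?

Yes

Sat(a | r) = {q1, q4, q5}
Sat(done | (a | r)) = {q0, q1, q3, q4, q5, q7}
Sat(AX (done | (a | r))) = {s : every successor in {q0, q1, q3, q4, q5, q7}} = {q0, q3, q4, q5, q7}
Sat(EX (AX (done | (a | r)))) = {s : some successor in {q0, q3, q4, q5, q7}} = {q0, q1, q2, q3, q4, q5, q7}
q7 ∈ Sat(EX (AX (done | (a | r)))) = {q0, q1, q2, q3, q4, q5, q7}, so the formula holds at q7.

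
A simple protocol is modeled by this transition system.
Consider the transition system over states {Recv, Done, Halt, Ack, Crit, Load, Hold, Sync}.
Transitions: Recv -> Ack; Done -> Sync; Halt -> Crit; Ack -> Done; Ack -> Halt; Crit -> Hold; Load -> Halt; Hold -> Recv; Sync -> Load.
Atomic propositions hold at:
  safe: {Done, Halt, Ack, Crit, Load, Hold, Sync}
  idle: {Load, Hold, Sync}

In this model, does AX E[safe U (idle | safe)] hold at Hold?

No

Sat(idle | safe) = {Done, Halt, Ack, Crit, Load, Hold, Sync}
E[safe U (idle | safe)]: least fixpoint, start Z0 = Sat((idle | safe)) = {Done, Halt, Ack, Crit, Load, Hold, Sync}, add states in Sat(safe) with some successor in Z. Already a fixed point.
Sat(E[safe U (idle | safe)]) = {Done, Halt, Ack, Crit, Load, Hold, Sync}
Sat(AX E[safe U (idle | safe)]) = {s : every successor in {Done, Halt, Ack, Crit, Load, Hold, Sync}} = {Recv, Done, Halt, Ack, Crit, Load, Sync}
Hold ∉ Sat(AX E[safe U (idle | safe)]) = {Recv, Done, Halt, Ack, Crit, Load, Sync}, so the formula does not hold at Hold.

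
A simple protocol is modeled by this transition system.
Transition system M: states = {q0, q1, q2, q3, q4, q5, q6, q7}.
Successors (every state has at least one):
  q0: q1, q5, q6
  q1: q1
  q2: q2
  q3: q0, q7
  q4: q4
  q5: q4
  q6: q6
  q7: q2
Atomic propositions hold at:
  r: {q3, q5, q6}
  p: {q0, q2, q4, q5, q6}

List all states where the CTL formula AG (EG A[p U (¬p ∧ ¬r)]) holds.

Sat(¬p) = {q1, q3, q7}
Sat(¬r) = {q0, q1, q2, q4, q7}
Sat(¬p ∧ ¬r) = {q1, q7}
A[p U (¬p ∧ ¬r)]: least fixpoint, start Z0 = Sat((¬p ∧ ¬r)) = {q1, q7}, add states in Sat(p) with every successor in Z. Already a fixed point.
Sat(A[p U (¬p ∧ ¬r)]) = {q1, q7}
EG A[p U (¬p ∧ ¬r)]: greatest fixpoint, start Z0 = {q1, q7}, keep only states in Sat with some successor in Z. Z1 = {q1}; fixed.
Sat(EG A[p U (¬p ∧ ¬r)]) = {q1}
AG (EG A[p U (¬p ∧ ¬r)]): greatest fixpoint, start Z0 = {q1}, keep only states in Sat with every successor in Z. Already a fixed point.
Sat(AG (EG A[p U (¬p ∧ ¬r)])) = {q1}

{q1}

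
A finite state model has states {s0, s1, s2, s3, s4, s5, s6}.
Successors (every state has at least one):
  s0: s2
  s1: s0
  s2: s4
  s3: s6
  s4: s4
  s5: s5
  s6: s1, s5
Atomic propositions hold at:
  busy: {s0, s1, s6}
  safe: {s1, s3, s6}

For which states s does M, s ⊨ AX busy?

Sat(AX busy) = {s : every successor in {s0, s1, s6}} = {s1, s3}

{s1, s3}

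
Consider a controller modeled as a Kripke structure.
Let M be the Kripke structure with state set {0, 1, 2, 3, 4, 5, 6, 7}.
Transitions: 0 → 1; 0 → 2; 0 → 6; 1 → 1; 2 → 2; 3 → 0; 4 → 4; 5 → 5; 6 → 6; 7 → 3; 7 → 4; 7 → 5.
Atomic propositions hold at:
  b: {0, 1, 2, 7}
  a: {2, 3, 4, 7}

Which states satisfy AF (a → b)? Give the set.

{0, 1, 2, 3, 5, 6, 7}

Sat(a → b) = {0, 1, 2, 5, 6, 7}
AF (a → b): least fixpoint, start Z0 = {0, 1, 2, 5, 6, 7}, add states with every successor in Z. Z1 = {0, 1, 2, 3, 5, 6, 7}; fixed.
Sat(AF (a → b)) = {0, 1, 2, 3, 5, 6, 7}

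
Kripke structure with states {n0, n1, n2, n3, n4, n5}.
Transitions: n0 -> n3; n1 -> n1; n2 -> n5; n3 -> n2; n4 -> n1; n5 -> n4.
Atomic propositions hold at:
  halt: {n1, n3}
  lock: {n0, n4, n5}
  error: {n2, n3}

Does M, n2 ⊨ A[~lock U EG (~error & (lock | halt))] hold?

Yes

Sat(~lock) = {n1, n2, n3}
Sat(~error) = {n0, n1, n4, n5}
Sat(lock | halt) = {n0, n1, n3, n4, n5}
Sat(~error & (lock | halt)) = {n0, n1, n4, n5}
EG (~error & (lock | halt)): greatest fixpoint, start Z0 = {n0, n1, n4, n5}, keep only states in Sat with some successor in Z. Z1 = {n1, n4, n5}; fixed.
Sat(EG (~error & (lock | halt))) = {n1, n4, n5}
A[~lock U EG (~error & (lock | halt))]: least fixpoint, start Z0 = Sat(EG (~error & (lock | halt))) = {n1, n4, n5}, add states in Sat(~lock) with every successor in Z. Z1 = {n1, n2, n4, n5}; Z2 = {n1, n2, n3, n4, n5}; fixed.
Sat(A[~lock U EG (~error & (lock | halt))]) = {n1, n2, n3, n4, n5}
n2 ∈ Sat(A[~lock U EG (~error & (lock | halt))]) = {n1, n2, n3, n4, n5}, so the formula holds at n2.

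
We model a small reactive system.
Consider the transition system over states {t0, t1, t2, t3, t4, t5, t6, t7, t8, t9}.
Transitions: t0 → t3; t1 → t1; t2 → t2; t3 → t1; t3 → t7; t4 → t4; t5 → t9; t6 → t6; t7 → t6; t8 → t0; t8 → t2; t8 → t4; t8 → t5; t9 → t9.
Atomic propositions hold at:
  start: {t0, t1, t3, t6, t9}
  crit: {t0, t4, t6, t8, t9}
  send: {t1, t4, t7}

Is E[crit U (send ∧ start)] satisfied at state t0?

Sat(send ∧ start) = {t1}
E[crit U (send ∧ start)]: least fixpoint, start Z0 = Sat((send ∧ start)) = {t1}, add states in Sat(crit) with some successor in Z. Already a fixed point.
Sat(E[crit U (send ∧ start)]) = {t1}
t0 ∉ Sat(E[crit U (send ∧ start)]) = {t1}, so the formula does not hold at t0.

No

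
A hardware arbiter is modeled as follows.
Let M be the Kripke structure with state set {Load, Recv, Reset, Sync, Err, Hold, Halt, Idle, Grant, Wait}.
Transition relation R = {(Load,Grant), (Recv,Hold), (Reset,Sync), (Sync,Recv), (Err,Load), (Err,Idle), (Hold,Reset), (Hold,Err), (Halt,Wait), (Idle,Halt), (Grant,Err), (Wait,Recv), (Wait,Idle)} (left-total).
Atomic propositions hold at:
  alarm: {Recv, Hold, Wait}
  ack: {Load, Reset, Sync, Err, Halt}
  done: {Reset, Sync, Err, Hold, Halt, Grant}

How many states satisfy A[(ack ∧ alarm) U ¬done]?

4

Sat(ack ∧ alarm) = ∅
Sat(¬done) = {Load, Recv, Idle, Wait}
A[(ack ∧ alarm) U ¬done]: least fixpoint, start Z0 = Sat(¬done) = {Load, Recv, Idle, Wait}, add states in Sat(ack ∧ alarm) with every successor in Z. Already a fixed point.
Sat(A[(ack ∧ alarm) U ¬done]) = {Load, Recv, Idle, Wait}
|Sat(A[(ack ∧ alarm) U ¬done])| = |{Load, Recv, Idle, Wait}| = 4.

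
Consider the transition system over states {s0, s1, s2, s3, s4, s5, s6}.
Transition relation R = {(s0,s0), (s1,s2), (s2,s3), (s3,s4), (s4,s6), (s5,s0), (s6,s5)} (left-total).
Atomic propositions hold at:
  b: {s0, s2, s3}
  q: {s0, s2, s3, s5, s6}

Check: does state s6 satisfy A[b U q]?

A[b U q]: least fixpoint, start Z0 = Sat(q) = {s0, s2, s3, s5, s6}, add states in Sat(b) with every successor in Z. Already a fixed point.
Sat(A[b U q]) = {s0, s2, s3, s5, s6}
s6 ∈ Sat(A[b U q]) = {s0, s2, s3, s5, s6}, so the formula holds at s6.

Yes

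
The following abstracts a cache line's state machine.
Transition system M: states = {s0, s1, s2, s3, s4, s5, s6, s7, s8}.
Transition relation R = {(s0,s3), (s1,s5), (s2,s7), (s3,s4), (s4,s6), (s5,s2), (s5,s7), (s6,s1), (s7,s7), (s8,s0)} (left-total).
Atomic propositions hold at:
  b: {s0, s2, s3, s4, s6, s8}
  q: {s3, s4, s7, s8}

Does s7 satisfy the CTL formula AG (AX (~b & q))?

Yes

Sat(~b) = {s1, s5, s7}
Sat(~b & q) = {s7}
Sat(AX (~b & q)) = {s : every successor in {s7}} = {s2, s7}
AG (AX (~b & q)): greatest fixpoint, start Z0 = {s2, s7}, keep only states in Sat with every successor in Z. Already a fixed point.
Sat(AG (AX (~b & q))) = {s2, s7}
s7 ∈ Sat(AG (AX (~b & q))) = {s2, s7}, so the formula holds at s7.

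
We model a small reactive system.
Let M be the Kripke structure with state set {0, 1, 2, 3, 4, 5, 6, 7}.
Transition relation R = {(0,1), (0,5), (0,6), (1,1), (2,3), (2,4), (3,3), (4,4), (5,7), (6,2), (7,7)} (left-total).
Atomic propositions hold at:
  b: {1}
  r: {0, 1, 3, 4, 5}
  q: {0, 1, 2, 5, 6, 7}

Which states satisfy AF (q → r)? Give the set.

Sat(q → r) = {0, 1, 3, 4, 5}
AF (q → r): least fixpoint, start Z0 = {0, 1, 3, 4, 5}, add states with every successor in Z. Z1 = {0, 1, 2, 3, 4, 5}; Z2 = {0, 1, 2, 3, 4, 5, 6}; fixed.
Sat(AF (q → r)) = {0, 1, 2, 3, 4, 5, 6}

{0, 1, 2, 3, 4, 5, 6}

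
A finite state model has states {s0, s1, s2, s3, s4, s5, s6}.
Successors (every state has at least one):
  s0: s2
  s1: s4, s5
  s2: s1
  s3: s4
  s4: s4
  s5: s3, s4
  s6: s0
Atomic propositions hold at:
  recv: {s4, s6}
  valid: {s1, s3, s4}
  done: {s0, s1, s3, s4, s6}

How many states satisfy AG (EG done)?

EG done: greatest fixpoint, start Z0 = {s0, s1, s3, s4, s6}, keep only states in Sat with some successor in Z. Z1 = {s1, s3, s4, s6}; Z2 = {s1, s3, s4}; fixed.
Sat(EG done) = {s1, s3, s4}
AG (EG done): greatest fixpoint, start Z0 = {s1, s3, s4}, keep only states in Sat with every successor in Z. Z1 = {s3, s4}; fixed.
Sat(AG (EG done)) = {s3, s4}
|Sat(AG (EG done))| = |{s3, s4}| = 2.

2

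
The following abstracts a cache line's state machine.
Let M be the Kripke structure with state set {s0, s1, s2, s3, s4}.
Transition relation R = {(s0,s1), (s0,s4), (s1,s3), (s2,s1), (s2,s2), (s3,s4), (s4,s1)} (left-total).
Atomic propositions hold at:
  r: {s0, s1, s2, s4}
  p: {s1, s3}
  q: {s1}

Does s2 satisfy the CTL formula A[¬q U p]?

No

Sat(¬q) = {s0, s2, s3, s4}
A[¬q U p]: least fixpoint, start Z0 = Sat(p) = {s1, s3}, add states in Sat(¬q) with every successor in Z. Z1 = {s1, s3, s4}; Z2 = {s0, s1, s3, s4}; fixed.
Sat(A[¬q U p]) = {s0, s1, s3, s4}
s2 ∉ Sat(A[¬q U p]) = {s0, s1, s3, s4}, so the formula does not hold at s2.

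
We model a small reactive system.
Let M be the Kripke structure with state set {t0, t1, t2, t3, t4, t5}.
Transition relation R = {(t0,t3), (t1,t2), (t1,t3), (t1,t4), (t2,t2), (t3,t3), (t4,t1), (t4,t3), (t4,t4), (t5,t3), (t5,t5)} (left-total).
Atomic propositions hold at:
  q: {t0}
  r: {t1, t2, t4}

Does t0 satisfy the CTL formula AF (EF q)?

Yes

EF q: least fixpoint, start Z0 = {t0}, add states with some successor in Z. Already a fixed point.
Sat(EF q) = {t0}
AF (EF q): least fixpoint, start Z0 = {t0}, add states with every successor in Z. Already a fixed point.
Sat(AF (EF q)) = {t0}
t0 ∈ Sat(AF (EF q)) = {t0}, so the formula holds at t0.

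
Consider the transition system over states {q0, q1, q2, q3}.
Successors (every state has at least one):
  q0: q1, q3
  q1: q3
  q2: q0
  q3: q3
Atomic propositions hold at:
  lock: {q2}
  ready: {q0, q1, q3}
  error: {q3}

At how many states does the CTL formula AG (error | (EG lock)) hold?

1

EG lock: greatest fixpoint, start Z0 = {q2}, keep only states in Sat with some successor in Z. Z1 = ∅; fixed.
Sat(EG lock) = ∅
Sat(error | (EG lock)) = {q3}
AG (error | (EG lock)): greatest fixpoint, start Z0 = {q3}, keep only states in Sat with every successor in Z. Already a fixed point.
Sat(AG (error | (EG lock))) = {q3}
|Sat(AG (error | (EG lock)))| = |{q3}| = 1.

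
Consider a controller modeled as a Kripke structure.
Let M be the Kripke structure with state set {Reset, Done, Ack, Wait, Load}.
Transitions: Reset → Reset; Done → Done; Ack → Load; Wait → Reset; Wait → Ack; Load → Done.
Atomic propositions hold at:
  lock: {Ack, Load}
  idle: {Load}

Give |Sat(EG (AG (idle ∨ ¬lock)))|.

Sat(¬lock) = {Reset, Done, Wait}
Sat(idle ∨ ¬lock) = {Reset, Done, Wait, Load}
AG (idle ∨ ¬lock): greatest fixpoint, start Z0 = {Reset, Done, Wait, Load}, keep only states in Sat with every successor in Z. Z1 = {Reset, Done, Load}; fixed.
Sat(AG (idle ∨ ¬lock)) = {Reset, Done, Load}
EG (AG (idle ∨ ¬lock)): greatest fixpoint, start Z0 = {Reset, Done, Load}, keep only states in Sat with some successor in Z. Already a fixed point.
Sat(EG (AG (idle ∨ ¬lock))) = {Reset, Done, Load}
|Sat(EG (AG (idle ∨ ¬lock)))| = |{Reset, Done, Load}| = 3.

3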